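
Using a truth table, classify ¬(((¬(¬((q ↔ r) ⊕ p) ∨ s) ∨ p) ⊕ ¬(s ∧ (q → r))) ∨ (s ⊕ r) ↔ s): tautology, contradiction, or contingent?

  p      q      r      s    |  (q ↔ r)  ((q ↔ r) ⊕ p)  ¬((q ↔ r) ⊕ p)  (¬((q ↔ r) ⊕ p) ∨ s)  ¬(¬((q ↔ r) ⊕ p) ∨ s)  (¬(¬((q ↔ r) ⊕ p) ∨ s) ∨ p)  (q → r)  (s ∧ (q → r))  ¬(s ∧ (q → r))  (s ⊕ r)    φ  
 True   True   True   True  |    True       False           True               True                  False                      True               True        True          False        False   False
 True   True   True  False  |    True       False           True               True                  False                      True               True       False           True         True    True
 True   True  False   True  |   False        True          False               True                  False                      True              False       False           True         True   False
 True   True  False  False  |   False        True          False              False                   True                      True              False       False           True        False   False
 True  False   True   True  |   False        True          False               True                  False                      True               True        True          False        False   False
 True  False   True  False  |   False        True          False              False                   True                      True               True       False           True         True    True
 True  False  False   True  |    True       False           True               True                  False                      True               True        True          False         True   False
 True  False  False  False  |    True       False           True               True                  False                      True               True       False           True        False   False
False   True   True   True  |    True        True          False               True                  False                     False               True        True          False        False    True
False   True   True  False  |    True        True          False              False                   True                      True               True       False           True         True    True
False   True  False   True  |   False       False           True               True                  False                     False              False       False           True         True   False
False   True  False  False  |   False       False           True               True                  False                     False              False       False           True        False    True
False  False   True   True  |   False       False           True               True                  False                     False               True        True          False        False    True
False  False   True  False  |   False       False           True               True                  False                     False               True       False           True         True    True
False  False  False   True  |    True        True          False               True                  False                     False               True        True          False         True   False
False  False  False  False  |    True        True          False              False                   True                      True               True       False           True        False   False
7 of 16 rows are True, so the formula is contingent.

contingent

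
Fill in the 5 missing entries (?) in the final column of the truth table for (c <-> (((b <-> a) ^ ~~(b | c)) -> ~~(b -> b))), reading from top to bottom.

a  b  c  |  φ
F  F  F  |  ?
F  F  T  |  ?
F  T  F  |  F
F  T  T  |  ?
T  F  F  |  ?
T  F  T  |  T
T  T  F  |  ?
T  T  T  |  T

F, T, T, F, F

Row a=F, b=F, c=F: (((b <-> a) ^ ~~(b | c)) -> ~~(b -> b)) = T, so the formula = F.
Row a=F, b=F, c=T: (((b <-> a) ^ ~~(b | c)) -> ~~(b -> b)) = T, so the formula = T.
Row a=F, b=T, c=T: (((b <-> a) ^ ~~(b | c)) -> ~~(b -> b)) = T, so the formula = T.
Row a=T, b=F, c=F: (((b <-> a) ^ ~~(b | c)) -> ~~(b -> b)) = T, so the formula = F.
Row a=T, b=T, c=F: (((b <-> a) ^ ~~(b | c)) -> ~~(b -> b)) = T, so the formula = F.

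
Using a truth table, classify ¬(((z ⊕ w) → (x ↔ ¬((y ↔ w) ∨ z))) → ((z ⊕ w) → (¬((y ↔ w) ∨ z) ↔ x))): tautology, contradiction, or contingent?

contradiction

x | y | z | w || (z ⊕ w) | (y ↔ w) | ((y ↔ w) ∨ z) | ¬((y ↔ w) ∨ z) | (x ↔ ¬((y ↔ w) ∨ z)) | (¬((y ↔ w) ∨ z) ↔ x) | φ
1 | 1 | 1 | 1 ||    0    |    1    |       1       |       0        |          0           |          0           | 0
1 | 1 | 1 | 0 ||    1    |    0    |       1       |       0        |          0           |          0           | 0
1 | 1 | 0 | 1 ||    1    |    1    |       1       |       0        |          0           |          0           | 0
1 | 1 | 0 | 0 ||    0    |    0    |       0       |       1        |          1           |          1           | 0
1 | 0 | 1 | 1 ||    0    |    0    |       1       |       0        |          0           |          0           | 0
1 | 0 | 1 | 0 ||    1    |    1    |       1       |       0        |          0           |          0           | 0
1 | 0 | 0 | 1 ||    1    |    0    |       0       |       1        |          1           |          1           | 0
1 | 0 | 0 | 0 ||    0    |    1    |       1       |       0        |          0           |          0           | 0
0 | 1 | 1 | 1 ||    0    |    1    |       1       |       0        |          1           |          1           | 0
0 | 1 | 1 | 0 ||    1    |    0    |       1       |       0        |          1           |          1           | 0
0 | 1 | 0 | 1 ||    1    |    1    |       1       |       0        |          1           |          1           | 0
0 | 1 | 0 | 0 ||    0    |    0    |       0       |       1        |          0           |          0           | 0
0 | 0 | 1 | 1 ||    0    |    0    |       1       |       0        |          1           |          1           | 0
0 | 0 | 1 | 0 ||    1    |    1    |       1       |       0        |          1           |          1           | 0
0 | 0 | 0 | 1 ||    1    |    0    |       0       |       1        |          0           |          0           | 0
0 | 0 | 0 | 0 ||    0    |    1    |       1       |       0        |          1           |          1           | 0
Every row is 0, so the formula is a contradiction.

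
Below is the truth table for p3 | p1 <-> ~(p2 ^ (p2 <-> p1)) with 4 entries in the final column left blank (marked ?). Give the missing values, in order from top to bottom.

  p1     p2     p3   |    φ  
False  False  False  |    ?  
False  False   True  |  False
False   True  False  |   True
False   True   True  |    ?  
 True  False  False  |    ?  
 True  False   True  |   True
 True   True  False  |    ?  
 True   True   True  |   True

True, False, True, True

Row p1=False, p2=False, p3=False: (p3 | p1) = False, ~(p2 ^ (p2 <-> p1)) = False, so the formula = True.
Row p1=False, p2=True, p3=True: (p3 | p1) = True, ~(p2 ^ (p2 <-> p1)) = False, so the formula = False.
Row p1=True, p2=False, p3=False: (p3 | p1) = True, ~(p2 ^ (p2 <-> p1)) = True, so the formula = True.
Row p1=True, p2=True, p3=False: (p3 | p1) = True, ~(p2 ^ (p2 <-> p1)) = True, so the formula = True.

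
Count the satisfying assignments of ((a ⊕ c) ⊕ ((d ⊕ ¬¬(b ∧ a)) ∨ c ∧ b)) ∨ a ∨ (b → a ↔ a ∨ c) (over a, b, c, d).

13

  a   |   b   |   c   |   d   ||   φ  
 True |  True |  True |  True ||  True
 True |  True |  True | False ||  True
 True |  True | False |  True ||  True
 True |  True | False | False ||  True
 True | False |  True |  True ||  True
 True | False |  True | False ||  True
 True | False | False |  True ||  True
 True | False | False | False ||  True
False |  True |  True |  True || False
False |  True |  True | False || False
False |  True | False |  True ||  True
False |  True | False | False ||  True
False | False |  True |  True ||  True
False | False |  True | False ||  True
False | False | False |  True ||  True
False | False | False | False || False
The formula is true on 13 of the 16 rows.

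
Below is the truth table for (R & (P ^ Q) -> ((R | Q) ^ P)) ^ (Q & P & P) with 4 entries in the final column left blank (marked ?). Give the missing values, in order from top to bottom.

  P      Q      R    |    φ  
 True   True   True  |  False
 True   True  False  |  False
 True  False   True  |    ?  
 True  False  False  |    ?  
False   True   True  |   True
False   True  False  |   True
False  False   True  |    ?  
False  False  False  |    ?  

False, True, True, True

Row P=True, Q=False, R=True: (R & (P ^ Q) -> ((R | Q) ^ P)) = False, (Q & P & P) = False, so the formula = False.
Row P=True, Q=False, R=False: (R & (P ^ Q) -> ((R | Q) ^ P)) = True, (Q & P & P) = False, so the formula = True.
Row P=False, Q=False, R=True: (R & (P ^ Q) -> ((R | Q) ^ P)) = True, (Q & P & P) = False, so the formula = True.
Row P=False, Q=False, R=False: (R & (P ^ Q) -> ((R | Q) ^ P)) = True, (Q & P & P) = False, so the formula = True.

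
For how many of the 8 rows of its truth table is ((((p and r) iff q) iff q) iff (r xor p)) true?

p  q  r  |  (p and r)  ((p and r) iff q)  (((p and r) iff q) iff q)  (r xor p)  φ
F  F  F  |      F              T                      F                  F      T
F  F  T  |      F              T                      F                  T      F
F  T  F  |      F              F                      F                  F      T
F  T  T  |      F              F                      F                  T      F
T  F  F  |      F              T                      F                  T      F
T  F  T  |      T              F                      T                  F      F
T  T  F  |      F              F                      F                  T      F
T  T  T  |      T              T                      T                  F      F
The formula is true on 2 of the 8 rows.

2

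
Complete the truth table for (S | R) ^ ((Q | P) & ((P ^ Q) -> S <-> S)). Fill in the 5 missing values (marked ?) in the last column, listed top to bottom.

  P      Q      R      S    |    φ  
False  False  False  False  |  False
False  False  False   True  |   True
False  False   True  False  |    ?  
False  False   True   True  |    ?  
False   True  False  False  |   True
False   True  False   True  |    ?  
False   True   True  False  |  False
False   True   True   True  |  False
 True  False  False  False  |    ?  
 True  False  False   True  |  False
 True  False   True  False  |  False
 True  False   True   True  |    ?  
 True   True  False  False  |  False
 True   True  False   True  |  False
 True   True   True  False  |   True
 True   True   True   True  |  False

Row P=False, Q=False, R=True, S=False: (S | R) = True, ((Q | P) & ((P ^ Q) -> S <-> S)) = False, so the formula = True.
Row P=False, Q=False, R=True, S=True: (S | R) = True, ((Q | P) & ((P ^ Q) -> S <-> S)) = False, so the formula = True.
Row P=False, Q=True, R=False, S=True: (S | R) = True, ((Q | P) & ((P ^ Q) -> S <-> S)) = True, so the formula = False.
Row P=True, Q=False, R=False, S=False: (S | R) = False, ((Q | P) & ((P ^ Q) -> S <-> S)) = True, so the formula = True.
Row P=True, Q=False, R=True, S=True: (S | R) = True, ((Q | P) & ((P ^ Q) -> S <-> S)) = True, so the formula = False.

True, True, False, True, False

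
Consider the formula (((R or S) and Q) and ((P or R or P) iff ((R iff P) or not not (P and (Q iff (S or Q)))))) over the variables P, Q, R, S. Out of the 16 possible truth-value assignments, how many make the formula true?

P  Q  R  S  |  (R or S)  ((R or S) and Q)  (P or R or P)  (R iff P)  (S or Q)  (Q iff (S or Q))  (P and (Q iff (S or Q)))  not (P and (Q iff (S or Q)))  φ
T  T  T  T  |     T             T                T            T         T             T                     T                           F                T
T  T  T  F  |     T             T                T            T         T             T                     T                           F                T
T  T  F  T  |     T             T                T            F         T             T                     T                           F                T
T  T  F  F  |     F             F                T            F         T             T                     T                           F                F
T  F  T  T  |     T             F                T            T         T             F                     F                           T                F
T  F  T  F  |     T             F                T            T         F             T                     T                           F                F
T  F  F  T  |     T             F                T            F         T             F                     F                           T                F
T  F  F  F  |     F             F                T            F         F             T                     T                           F                F
F  T  T  T  |     T             T                T            F         T             T                     F                           T                F
F  T  T  F  |     T             T                T            F         T             T                     F                           T                F
F  T  F  T  |     T             T                F            T         T             T                     F                           T                F
F  T  F  F  |     F             F                F            T         T             T                     F                           T                F
F  F  T  T  |     T             F                T            F         T             F                     F                           T                F
F  F  T  F  |     T             F                T            F         F             T                     F                           T                F
F  F  F  T  |     T             F                F            T         T             F                     F                           T                F
F  F  F  F  |     F             F                F            T         F             T                     F                           T                F
The formula is true on 3 of the 16 rows.

3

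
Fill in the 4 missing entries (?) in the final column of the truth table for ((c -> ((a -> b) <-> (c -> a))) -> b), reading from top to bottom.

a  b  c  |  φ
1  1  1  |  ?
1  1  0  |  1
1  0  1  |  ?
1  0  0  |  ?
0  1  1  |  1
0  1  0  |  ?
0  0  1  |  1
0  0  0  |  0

1, 1, 0, 1

Row a=1, b=1, c=1: (c -> ((a -> b) <-> (c -> a))) = 1, so the formula = 1.
Row a=1, b=0, c=1: (c -> ((a -> b) <-> (c -> a))) = 0, so the formula = 1.
Row a=1, b=0, c=0: (c -> ((a -> b) <-> (c -> a))) = 1, so the formula = 0.
Row a=0, b=1, c=0: (c -> ((a -> b) <-> (c -> a))) = 1, so the formula = 1.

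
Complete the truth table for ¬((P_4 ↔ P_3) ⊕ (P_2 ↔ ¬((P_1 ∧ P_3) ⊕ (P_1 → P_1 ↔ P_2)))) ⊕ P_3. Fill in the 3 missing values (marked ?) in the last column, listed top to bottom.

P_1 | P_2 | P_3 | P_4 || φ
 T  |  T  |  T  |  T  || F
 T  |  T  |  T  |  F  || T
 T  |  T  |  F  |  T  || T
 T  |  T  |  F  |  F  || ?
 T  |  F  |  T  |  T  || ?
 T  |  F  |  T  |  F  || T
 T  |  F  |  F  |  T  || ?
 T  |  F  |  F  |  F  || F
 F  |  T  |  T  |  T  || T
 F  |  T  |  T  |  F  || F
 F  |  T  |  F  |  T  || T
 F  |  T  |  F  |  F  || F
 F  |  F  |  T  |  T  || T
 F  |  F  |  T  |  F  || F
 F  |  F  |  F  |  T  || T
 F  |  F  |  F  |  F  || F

F, F, T

Row P_1=T, P_2=T, P_3=F, P_4=F: ¬((P_4 ↔ P_3) ⊕ (P_2 ↔ ¬((P_1 ∧ P_3) ⊕ (P_1 → P_1 ↔ P_2)))) = F, so the formula = F.
Row P_1=T, P_2=F, P_3=T, P_4=T: ¬((P_4 ↔ P_3) ⊕ (P_2 ↔ ¬((P_1 ∧ P_3) ⊕ (P_1 → P_1 ↔ P_2)))) = T, so the formula = F.
Row P_1=T, P_2=F, P_3=F, P_4=T: ¬((P_4 ↔ P_3) ⊕ (P_2 ↔ ¬((P_1 ∧ P_3) ⊕ (P_1 → P_1 ↔ P_2)))) = T, so the formula = T.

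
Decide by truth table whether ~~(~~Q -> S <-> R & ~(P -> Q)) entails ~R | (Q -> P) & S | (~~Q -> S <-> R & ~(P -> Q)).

P | Q | R | S || φ | ψ
F | F | F | F || F | T
F | F | F | T || F | T
F | F | T | F || F | F
F | F | T | T || F | T
F | T | F | F || T | T
F | T | F | T || F | T
F | T | T | F || T | T
F | T | T | T || F | F
T | F | F | F || F | T
T | F | F | T || F | T
T | F | T | F || T | T
T | F | T | T || T | T
T | T | F | F || T | T
T | T | F | T || F | T
T | T | T | F || T | T
T | T | T | T || F | T
In every row where φ is true, ψ is also true, so φ ⊨ ψ.

yes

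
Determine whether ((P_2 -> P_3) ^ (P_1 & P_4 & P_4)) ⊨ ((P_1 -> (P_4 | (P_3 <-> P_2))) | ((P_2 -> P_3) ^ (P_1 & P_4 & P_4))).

 P_1  |  P_2  |  P_3  |  P_4  |   φ   |   ψ  
----- | ----- | ----- | ----- | ----- | -----
 True |  True |  True |  True | False |  True
 True |  True |  True | False |  True |  True
 True |  True | False |  True |  True |  True
 True |  True | False | False | False | False
 True | False |  True |  True | False |  True
 True | False |  True | False |  True |  True
 True | False | False |  True | False |  True
 True | False | False | False |  True |  True
False |  True |  True |  True |  True |  True
False |  True |  True | False |  True |  True
False |  True | False |  True | False |  True
False |  True | False | False | False |  True
False | False |  True |  True |  True |  True
False | False |  True | False |  True |  True
False | False | False |  True |  True |  True
False | False | False | False |  True |  True
In every row where φ is true, ψ is also true, so φ ⊨ ψ.

yes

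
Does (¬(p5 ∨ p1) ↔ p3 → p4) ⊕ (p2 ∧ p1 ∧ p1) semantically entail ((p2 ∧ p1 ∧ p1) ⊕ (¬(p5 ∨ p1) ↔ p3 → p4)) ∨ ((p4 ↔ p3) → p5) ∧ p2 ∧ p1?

p1 | p2 | p3 | p4 | p5 | φ | ψ
-- | -- | -- | -- | -- | - | -
T  | T  | T  | T  | T  | T | T
T  | T  | T  | T  | F  | T | T
T  | T  | T  | F  | T  | F | T
T  | T  | T  | F  | F  | F | T
T  | T  | F  | T  | T  | T | T
T  | T  | F  | T  | F  | T | T
T  | T  | F  | F  | T  | T | T
T  | T  | F  | F  | F  | T | T
T  | F  | T  | T  | T  | F | F
T  | F  | T  | T  | F  | F | F
T  | F  | T  | F  | T  | T | T
T  | F  | T  | F  | F  | T | T
T  | F  | F  | T  | T  | F | F
T  | F  | F  | T  | F  | F | F
T  | F  | F  | F  | T  | F | F
T  | F  | F  | F  | F  | F | F
F  | T  | T  | T  | T  | F | F
F  | T  | T  | T  | F  | T | T
F  | T  | T  | F  | T  | T | T
F  | T  | T  | F  | F  | F | F
F  | T  | F  | T  | T  | F | F
F  | T  | F  | T  | F  | T | T
F  | T  | F  | F  | T  | F | F
F  | T  | F  | F  | F  | T | T
F  | F  | T  | T  | T  | F | F
F  | F  | T  | T  | F  | T | T
F  | F  | T  | F  | T  | T | T
F  | F  | T  | F  | F  | F | F
F  | F  | F  | T  | T  | F | F
F  | F  | F  | T  | F  | T | T
F  | F  | F  | F  | T  | F | F
F  | F  | F  | F  | F  | T | T
In every row where φ is true, ψ is also true, so φ ⊨ ψ.

yes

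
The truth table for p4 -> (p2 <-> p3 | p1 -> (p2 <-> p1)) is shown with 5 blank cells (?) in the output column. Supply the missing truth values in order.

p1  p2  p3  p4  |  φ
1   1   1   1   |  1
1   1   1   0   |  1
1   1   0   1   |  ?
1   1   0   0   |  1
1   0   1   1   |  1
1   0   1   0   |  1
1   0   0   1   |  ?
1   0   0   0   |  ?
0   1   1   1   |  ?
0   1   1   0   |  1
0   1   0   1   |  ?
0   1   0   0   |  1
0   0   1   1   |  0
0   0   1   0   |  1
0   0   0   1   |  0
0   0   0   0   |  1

Row p1=1, p2=1, p3=0, p4=1: (p2 <-> p3 | p1 -> (p2 <-> p1)) = 1, so the formula = 1.
Row p1=1, p2=0, p3=0, p4=1: (p2 <-> p3 | p1 -> (p2 <-> p1)) = 1, so the formula = 1.
Row p1=1, p2=0, p3=0, p4=0: (p2 <-> p3 | p1 -> (p2 <-> p1)) = 1, so the formula = 1.
Row p1=0, p2=1, p3=1, p4=1: (p2 <-> p3 | p1 -> (p2 <-> p1)) = 0, so the formula = 0.
Row p1=0, p2=1, p3=0, p4=1: (p2 <-> p3 | p1 -> (p2 <-> p1)) = 1, so the formula = 1.

1, 1, 1, 0, 1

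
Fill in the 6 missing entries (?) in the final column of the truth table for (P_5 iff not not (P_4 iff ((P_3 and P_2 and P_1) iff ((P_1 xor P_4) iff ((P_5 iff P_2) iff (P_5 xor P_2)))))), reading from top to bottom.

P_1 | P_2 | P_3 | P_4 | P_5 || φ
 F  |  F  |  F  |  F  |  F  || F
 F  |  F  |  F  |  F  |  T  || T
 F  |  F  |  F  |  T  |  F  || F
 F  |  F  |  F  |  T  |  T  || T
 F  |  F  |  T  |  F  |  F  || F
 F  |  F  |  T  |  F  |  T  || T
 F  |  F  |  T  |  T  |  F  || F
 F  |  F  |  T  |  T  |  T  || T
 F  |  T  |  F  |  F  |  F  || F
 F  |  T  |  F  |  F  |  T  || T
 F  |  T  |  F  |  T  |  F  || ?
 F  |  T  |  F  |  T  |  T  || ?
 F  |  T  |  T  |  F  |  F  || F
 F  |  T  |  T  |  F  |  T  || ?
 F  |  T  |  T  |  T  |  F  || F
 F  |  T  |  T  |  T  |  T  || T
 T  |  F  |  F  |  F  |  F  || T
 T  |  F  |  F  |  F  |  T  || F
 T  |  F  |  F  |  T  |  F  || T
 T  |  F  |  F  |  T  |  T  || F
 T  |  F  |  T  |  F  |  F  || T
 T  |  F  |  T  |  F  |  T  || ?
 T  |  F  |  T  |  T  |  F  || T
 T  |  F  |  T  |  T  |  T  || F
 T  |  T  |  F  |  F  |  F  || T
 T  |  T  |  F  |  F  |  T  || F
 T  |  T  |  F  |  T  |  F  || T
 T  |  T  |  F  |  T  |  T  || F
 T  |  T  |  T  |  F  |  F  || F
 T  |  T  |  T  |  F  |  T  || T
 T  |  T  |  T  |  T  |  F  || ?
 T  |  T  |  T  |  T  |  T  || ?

Row P_1=F, P_2=T, P_3=F, P_4=T, P_5=F: not not (P_4 iff ((P_3 and P_2 and P_1) iff ((P_1 xor P_4) iff ((P_5 iff P_2) iff (P_5 xor P_2))))) = T, so the formula = F.
Row P_1=F, P_2=T, P_3=F, P_4=T, P_5=T: not not (P_4 iff ((P_3 and P_2 and P_1) iff ((P_1 xor P_4) iff ((P_5 iff P_2) iff (P_5 xor P_2))))) = T, so the formula = T.
Row P_1=F, P_2=T, P_3=T, P_4=F, P_5=T: not not (P_4 iff ((P_3 and P_2 and P_1) iff ((P_1 xor P_4) iff ((P_5 iff P_2) iff (P_5 xor P_2))))) = T, so the formula = T.
Row P_1=T, P_2=F, P_3=T, P_4=F, P_5=T: not not (P_4 iff ((P_3 and P_2 and P_1) iff ((P_1 xor P_4) iff ((P_5 iff P_2) iff (P_5 xor P_2))))) = F, so the formula = F.
Row P_1=T, P_2=T, P_3=T, P_4=T, P_5=F: not not (P_4 iff ((P_3 and P_2 and P_1) iff ((P_1 xor P_4) iff ((P_5 iff P_2) iff (P_5 xor P_2))))) = T, so the formula = F.
Row P_1=T, P_2=T, P_3=T, P_4=T, P_5=T: not not (P_4 iff ((P_3 and P_2 and P_1) iff ((P_1 xor P_4) iff ((P_5 iff P_2) iff (P_5 xor P_2))))) = T, so the formula = T.

F, T, T, F, F, T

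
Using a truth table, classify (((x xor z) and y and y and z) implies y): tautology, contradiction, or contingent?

x  y  z  |  (x xor z)  φ
T  T  T  |      F      T
T  T  F  |      T      T
T  F  T  |      F      T
T  F  F  |      T      T
F  T  T  |      T      T
F  T  F  |      F      T
F  F  T  |      T      T
F  F  F  |      F      T
Every row is T, so the formula is a tautology.

tautology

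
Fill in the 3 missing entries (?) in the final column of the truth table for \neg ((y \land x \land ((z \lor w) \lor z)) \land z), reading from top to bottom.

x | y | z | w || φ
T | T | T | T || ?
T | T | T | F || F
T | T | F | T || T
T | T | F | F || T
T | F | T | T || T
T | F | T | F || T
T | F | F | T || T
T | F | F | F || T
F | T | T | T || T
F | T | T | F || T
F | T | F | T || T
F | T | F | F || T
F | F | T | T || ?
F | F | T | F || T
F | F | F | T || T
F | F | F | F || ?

F, T, T

Row x=T, y=T, z=T, w=T: (y \land x \land ((z \lor w) \lor z)) = T, ((y \land x \land ((z \lor w) \lor z)) \land z) = T, so the formula = F.
Row x=F, y=F, z=T, w=T: (y \land x \land ((z \lor w) \lor z)) = F, ((y \land x \land ((z \lor w) \lor z)) \land z) = F, so the formula = T.
Row x=F, y=F, z=F, w=F: (y \land x \land ((z \lor w) \lor z)) = F, ((y \land x \land ((z \lor w) \lor z)) \land z) = F, so the formula = T.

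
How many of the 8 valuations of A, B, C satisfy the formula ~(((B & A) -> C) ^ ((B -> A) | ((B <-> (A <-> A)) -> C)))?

6

A | B | C | φ
- | - | - | -
T | T | T | T
T | T | F | F
T | F | T | T
T | F | F | T
F | T | T | T
F | T | F | F
F | F | T | T
F | F | F | T
The formula is true on 6 of the 8 rows.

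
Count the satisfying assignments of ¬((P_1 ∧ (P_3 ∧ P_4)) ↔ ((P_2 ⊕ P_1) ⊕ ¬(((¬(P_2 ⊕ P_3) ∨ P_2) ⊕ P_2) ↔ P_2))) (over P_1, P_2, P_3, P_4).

6

P_1  P_2  P_3  P_4  |  φ
 T    T    T    T   |  F
 T    T    T    F   |  T
 T    T    F    T   |  T
 T    T    F    F   |  T
 T    F    T    T   |  F
 T    F    T    F   |  T
 T    F    F    T   |  F
 T    F    F    F   |  F
 F    T    T    T   |  F
 F    T    T    F   |  F
 F    T    F    T   |  F
 F    T    F    F   |  F
 F    F    T    T   |  F
 F    F    T    F   |  F
 F    F    F    T   |  T
 F    F    F    F   |  T
The formula is true on 6 of the 16 rows.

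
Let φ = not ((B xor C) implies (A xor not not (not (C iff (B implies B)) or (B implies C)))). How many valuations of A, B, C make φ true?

2

A | B | C | (B xor C) | (B implies B) | (C iff (B implies B)) | not (C iff (B implies B)) | (B implies C) | φ
- | - | - | --------- | ------------- | --------------------- | ------------------------- | ------------- | -
T | T | T |     F     |       T       |           T           |             F             |       T       | F
T | T | F |     T     |       T       |           F           |             T             |       F       | T
T | F | T |     T     |       T       |           T           |             F             |       T       | T
T | F | F |     F     |       T       |           F           |             T             |       T       | F
F | T | T |     F     |       T       |           T           |             F             |       T       | F
F | T | F |     T     |       T       |           F           |             T             |       F       | F
F | F | T |     T     |       T       |           T           |             F             |       T       | F
F | F | F |     F     |       T       |           F           |             T             |       T       | F
The formula is true on 2 of the 8 rows.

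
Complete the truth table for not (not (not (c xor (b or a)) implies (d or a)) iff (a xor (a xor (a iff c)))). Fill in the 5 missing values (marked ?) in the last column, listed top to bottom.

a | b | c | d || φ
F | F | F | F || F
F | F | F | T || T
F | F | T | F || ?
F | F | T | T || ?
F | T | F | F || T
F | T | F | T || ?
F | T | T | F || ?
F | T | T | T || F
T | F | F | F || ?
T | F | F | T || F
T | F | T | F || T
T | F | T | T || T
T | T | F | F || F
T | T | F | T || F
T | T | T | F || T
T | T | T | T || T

Row a=F, b=F, c=T, d=F: not (not (c xor (b or a)) implies (d or a)) = F, (a xor (a xor (a iff c))) = F, (not (not (c xor (b or a)) implies (d or a)) iff (a xor (a xor (a iff c)))) = T, so the formula = F.
Row a=F, b=F, c=T, d=T: not (not (c xor (b or a)) implies (d or a)) = F, (a xor (a xor (a iff c))) = F, (not (not (c xor (b or a)) implies (d or a)) iff (a xor (a xor (a iff c)))) = T, so the formula = F.
Row a=F, b=T, c=F, d=T: not (not (c xor (b or a)) implies (d or a)) = F, (a xor (a xor (a iff c))) = T, (not (not (c xor (b or a)) implies (d or a)) iff (a xor (a xor (a iff c)))) = F, so the formula = T.
Row a=F, b=T, c=T, d=F: not (not (c xor (b or a)) implies (d or a)) = T, (a xor (a xor (a iff c))) = F, (not (not (c xor (b or a)) implies (d or a)) iff (a xor (a xor (a iff c)))) = F, so the formula = T.
Row a=T, b=F, c=F, d=F: not (not (c xor (b or a)) implies (d or a)) = F, (a xor (a xor (a iff c))) = F, (not (not (c xor (b or a)) implies (d or a)) iff (a xor (a xor (a iff c)))) = T, so the formula = F.

F, F, T, T, F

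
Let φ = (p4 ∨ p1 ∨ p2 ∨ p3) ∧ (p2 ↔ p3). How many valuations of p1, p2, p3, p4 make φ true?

7

p1 | p2 | p3 | p4 || (p1 ∨ p2) | (p4 ∨ (p1 ∨ p2) ∨ p3) | (p2 ↔ p3) | φ
1  | 1  | 1  | 1  ||     1     |           1           |     1     | 1
1  | 1  | 1  | 0  ||     1     |           1           |     1     | 1
1  | 1  | 0  | 1  ||     1     |           1           |     0     | 0
1  | 1  | 0  | 0  ||     1     |           1           |     0     | 0
1  | 0  | 1  | 1  ||     1     |           1           |     0     | 0
1  | 0  | 1  | 0  ||     1     |           1           |     0     | 0
1  | 0  | 0  | 1  ||     1     |           1           |     1     | 1
1  | 0  | 0  | 0  ||     1     |           1           |     1     | 1
0  | 1  | 1  | 1  ||     1     |           1           |     1     | 1
0  | 1  | 1  | 0  ||     1     |           1           |     1     | 1
0  | 1  | 0  | 1  ||     1     |           1           |     0     | 0
0  | 1  | 0  | 0  ||     1     |           1           |     0     | 0
0  | 0  | 1  | 1  ||     0     |           1           |     0     | 0
0  | 0  | 1  | 0  ||     0     |           1           |     0     | 0
0  | 0  | 0  | 1  ||     0     |           1           |     1     | 1
0  | 0  | 0  | 0  ||     0     |           0           |     1     | 0
The formula is true on 7 of the 16 rows.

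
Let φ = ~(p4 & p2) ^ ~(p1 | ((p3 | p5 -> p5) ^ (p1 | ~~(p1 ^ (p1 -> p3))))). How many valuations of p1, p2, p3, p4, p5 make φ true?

p1 | p2 | p3 | p4 | p5 | φ
-- | -- | -- | -- | -- | -
1  | 1  | 1  | 1  | 1  | 0
1  | 1  | 1  | 1  | 0  | 0
1  | 1  | 1  | 0  | 1  | 1
1  | 1  | 1  | 0  | 0  | 1
1  | 1  | 0  | 1  | 1  | 0
1  | 1  | 0  | 1  | 0  | 0
1  | 1  | 0  | 0  | 1  | 1
1  | 1  | 0  | 0  | 0  | 1
1  | 0  | 1  | 1  | 1  | 1
1  | 0  | 1  | 1  | 0  | 1
1  | 0  | 1  | 0  | 1  | 1
1  | 0  | 1  | 0  | 0  | 1
1  | 0  | 0  | 1  | 1  | 1
1  | 0  | 0  | 1  | 0  | 1
1  | 0  | 0  | 0  | 1  | 1
1  | 0  | 0  | 0  | 0  | 1
0  | 1  | 1  | 1  | 1  | 1
0  | 1  | 1  | 1  | 0  | 0
0  | 1  | 1  | 0  | 1  | 0
0  | 1  | 1  | 0  | 0  | 1
0  | 1  | 0  | 1  | 1  | 1
0  | 1  | 0  | 1  | 0  | 1
0  | 1  | 0  | 0  | 1  | 0
0  | 1  | 0  | 0  | 0  | 0
0  | 0  | 1  | 1  | 1  | 0
0  | 0  | 1  | 1  | 0  | 1
0  | 0  | 1  | 0  | 1  | 0
0  | 0  | 1  | 0  | 0  | 1
0  | 0  | 0  | 1  | 1  | 0
0  | 0  | 0  | 1  | 0  | 0
0  | 0  | 0  | 0  | 1  | 0
0  | 0  | 0  | 0  | 0  | 0
The formula is true on 18 of the 32 rows.

18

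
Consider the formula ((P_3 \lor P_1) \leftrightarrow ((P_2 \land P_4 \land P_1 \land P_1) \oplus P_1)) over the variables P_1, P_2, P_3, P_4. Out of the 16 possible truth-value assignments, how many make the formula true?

P_1 | P_2 | P_3 | P_4 || (P_3 \lor P_1) | φ
 T  |  T  |  T  |  T  ||       T        | F
 T  |  T  |  T  |  F  ||       T        | T
 T  |  T  |  F  |  T  ||       T        | F
 T  |  T  |  F  |  F  ||       T        | T
 T  |  F  |  T  |  T  ||       T        | T
 T  |  F  |  T  |  F  ||       T        | T
 T  |  F  |  F  |  T  ||       T        | T
 T  |  F  |  F  |  F  ||       T        | T
 F  |  T  |  T  |  T  ||       T        | F
 F  |  T  |  T  |  F  ||       T        | F
 F  |  T  |  F  |  T  ||       F        | T
 F  |  T  |  F  |  F  ||       F        | T
 F  |  F  |  T  |  T  ||       T        | F
 F  |  F  |  T  |  F  ||       T        | F
 F  |  F  |  F  |  T  ||       F        | T
 F  |  F  |  F  |  F  ||       F        | T
The formula is true on 10 of the 16 rows.

10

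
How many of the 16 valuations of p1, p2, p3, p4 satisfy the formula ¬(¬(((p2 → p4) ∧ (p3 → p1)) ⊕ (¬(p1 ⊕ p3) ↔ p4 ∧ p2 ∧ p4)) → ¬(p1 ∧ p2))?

p1 | p2 | p3 | p4 | (p2 → p4) | (p3 → p1) | ((p2 → p4) ∧ (p3 → p1)) | (p1 ⊕ p3) | ¬(p1 ⊕ p3) | (p4 ∧ p2) | ((p4 ∧ p2) ∧ p4) | (p1 ∧ p2) | ¬(p1 ∧ p2) | φ
-- | -- | -- | -- | --------- | --------- | ----------------------- | --------- | ---------- | --------- | ---------------- | --------- | ---------- | -
1  | 1  | 1  | 1  |     1     |     1     |            1            |     0     |     1      |     1     |        1         |     1     |     0      | 1
1  | 1  | 1  | 0  |     0     |     1     |            0            |     0     |     1      |     0     |        0         |     1     |     0      | 1
1  | 1  | 0  | 1  |     1     |     1     |            1            |     1     |     0      |     1     |        1         |     1     |     0      | 0
1  | 1  | 0  | 0  |     0     |     1     |            0            |     1     |     0      |     0     |        0         |     1     |     0      | 0
1  | 0  | 1  | 1  |     1     |     1     |            1            |     0     |     1      |     0     |        0         |     0     |     1      | 0
1  | 0  | 1  | 0  |     1     |     1     |            1            |     0     |     1      |     0     |        0         |     0     |     1      | 0
1  | 0  | 0  | 1  |     1     |     1     |            1            |     1     |     0      |     0     |        0         |     0     |     1      | 0
1  | 0  | 0  | 0  |     1     |     1     |            1            |     1     |     0      |     0     |        0         |     0     |     1      | 0
0  | 1  | 1  | 1  |     1     |     0     |            0            |     1     |     0      |     1     |        1         |     0     |     1      | 0
0  | 1  | 1  | 0  |     0     |     0     |            0            |     1     |     0      |     0     |        0         |     0     |     1      | 0
0  | 1  | 0  | 1  |     1     |     1     |            1            |     0     |     1      |     1     |        1         |     0     |     1      | 0
0  | 1  | 0  | 0  |     0     |     1     |            0            |     0     |     1      |     0     |        0         |     0     |     1      | 0
0  | 0  | 1  | 1  |     1     |     0     |            0            |     1     |     0      |     0     |        0         |     0     |     1      | 0
0  | 0  | 1  | 0  |     1     |     0     |            0            |     1     |     0      |     0     |        0         |     0     |     1      | 0
0  | 0  | 0  | 1  |     1     |     1     |            1            |     0     |     1      |     0     |        0         |     0     |     1      | 0
0  | 0  | 0  | 0  |     1     |     1     |            1            |     0     |     1      |     0     |        0         |     0     |     1      | 0
The formula is true on 2 of the 16 rows.

2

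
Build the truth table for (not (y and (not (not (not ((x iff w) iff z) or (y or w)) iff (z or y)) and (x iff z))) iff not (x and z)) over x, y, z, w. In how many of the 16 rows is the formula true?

12

x | y | z | w || (x iff w) | ((x iff w) iff z) | not ((x iff w) iff z) | (y or w) | (z or y) | (x iff z) | (x and z) | not (x and z) | φ
F | F | F | F ||     T     |         F         |           T           |    F     |    F     |     T     |     F     |       T       | T
F | F | F | T ||     F     |         T         |           F           |    T     |    F     |     T     |     F     |       T       | T
F | F | T | F ||     T     |         T         |           F           |    F     |    T     |     F     |     F     |       T       | T
F | F | T | T ||     F     |         F         |           T           |    T     |    T     |     F     |     F     |       T       | T
F | T | F | F ||     T     |         F         |           T           |    T     |    T     |     T     |     F     |       T       | F
F | T | F | T ||     F     |         T         |           F           |    T     |    T     |     T     |     F     |       T       | F
F | T | T | F ||     T     |         T         |           F           |    T     |    T     |     F     |     F     |       T       | T
F | T | T | T ||     F     |         F         |           T           |    T     |    T     |     F     |     F     |       T       | T
T | F | F | F ||     F     |         T         |           F           |    F     |    F     |     F     |     F     |       T       | T
T | F | F | T ||     T     |         F         |           T           |    T     |    F     |     F     |     F     |       T       | T
T | F | T | F ||     F     |         F         |           T           |    F     |    T     |     T     |     T     |       F       | F
T | F | T | T ||     T     |         T         |           F           |    T     |    T     |     T     |     T     |       F       | F
T | T | F | F ||     F     |         T         |           F           |    T     |    T     |     F     |     F     |       T       | T
T | T | F | T ||     T     |         F         |           T           |    T     |    T     |     F     |     F     |       T       | T
T | T | T | F ||     F     |         F         |           T           |    T     |    T     |     T     |     T     |       F       | T
T | T | T | T ||     T     |         T         |           F           |    T     |    T     |     T     |     T     |       F       | T
The formula is true on 12 of the 16 rows.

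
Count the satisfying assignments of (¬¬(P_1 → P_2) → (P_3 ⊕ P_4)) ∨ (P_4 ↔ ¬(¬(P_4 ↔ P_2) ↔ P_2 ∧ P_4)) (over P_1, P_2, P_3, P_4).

P_1 | P_2 | P_3 | P_4 | (P_1 → P_2) | ¬(P_1 → P_2) | ¬¬(P_1 → P_2) | (P_3 ⊕ P_4) | (P_4 ↔ P_2) | ¬(P_4 ↔ P_2) | (P_2 ∧ P_4) | (¬(P_4 ↔ P_2) ↔ (P_2 ∧ P_4)) | φ
--- | --- | --- | --- | ----------- | ------------ | ------------- | ----------- | ----------- | ------------ | ----------- | ---------------------------- | -
 T  |  T  |  T  |  T  |      T      |      F       |       T       |      F      |      T      |      F       |      T      |              F               | T
 T  |  T  |  T  |  F  |      T      |      F       |       T       |      T      |      F      |      T       |      F      |              F               | T
 T  |  T  |  F  |  T  |      T      |      F       |       T       |      T      |      T      |      F       |      T      |              F               | T
 T  |  T  |  F  |  F  |      T      |      F       |       T       |      F      |      F      |      T       |      F      |              F               | F
 T  |  F  |  T  |  T  |      F      |      T       |       F       |      F      |      F      |      T       |      F      |              F               | T
 T  |  F  |  T  |  F  |      F      |      T       |       F       |      T      |      T      |      F       |      F      |              T               | T
 T  |  F  |  F  |  T  |      F      |      T       |       F       |      T      |      F      |      T       |      F      |              F               | T
 T  |  F  |  F  |  F  |      F      |      T       |       F       |      F      |      T      |      F       |      F      |              T               | T
 F  |  T  |  T  |  T  |      T      |      F       |       T       |      F      |      T      |      F       |      T      |              F               | T
 F  |  T  |  T  |  F  |      T      |      F       |       T       |      T      |      F      |      T       |      F      |              F               | T
 F  |  T  |  F  |  T  |      T      |      F       |       T       |      T      |      T      |      F       |      T      |              F               | T
 F  |  T  |  F  |  F  |      T      |      F       |       T       |      F      |      F      |      T       |      F      |              F               | F
 F  |  F  |  T  |  T  |      T      |      F       |       T       |      F      |      F      |      T       |      F      |              F               | T
 F  |  F  |  T  |  F  |      T      |      F       |       T       |      T      |      T      |      F       |      F      |              T               | T
 F  |  F  |  F  |  T  |      T      |      F       |       T       |      T      |      F      |      T       |      F      |              F               | T
 F  |  F  |  F  |  F  |      T      |      F       |       T       |      F      |      T      |      F       |      F      |              T               | T
The formula is true on 14 of the 16 rows.

14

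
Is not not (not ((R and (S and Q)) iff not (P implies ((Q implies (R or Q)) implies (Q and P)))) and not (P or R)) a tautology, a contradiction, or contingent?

P | Q | R | S || (S and Q) | (R and (S and Q)) | (R or Q) | (Q implies (R or Q)) | (Q and P) | (P or R) | not (P or R) | φ
F | F | F | F ||     F     |         F         |    F     |          T           |     F     |    F     |      T       | F
F | F | F | T ||     F     |         F         |    F     |          T           |     F     |    F     |      T       | F
F | F | T | F ||     F     |         F         |    T     |          T           |     F     |    T     |      F       | F
F | F | T | T ||     F     |         F         |    T     |          T           |     F     |    T     |      F       | F
F | T | F | F ||     F     |         F         |    T     |          T           |     F     |    F     |      T       | F
F | T | F | T ||     T     |         F         |    T     |          T           |     F     |    F     |      T       | F
F | T | T | F ||     F     |         F         |    T     |          T           |     F     |    T     |      F       | F
F | T | T | T ||     T     |         T         |    T     |          T           |     F     |    T     |      F       | F
T | F | F | F ||     F     |         F         |    F     |          T           |     F     |    T     |      F       | F
T | F | F | T ||     F     |         F         |    F     |          T           |     F     |    T     |      F       | F
T | F | T | F ||     F     |         F         |    T     |          T           |     F     |    T     |      F       | F
T | F | T | T ||     F     |         F         |    T     |          T           |     F     |    T     |      F       | F
T | T | F | F ||     F     |         F         |    T     |          T           |     T     |    T     |      F       | F
T | T | F | T ||     T     |         F         |    T     |          T           |     T     |    T     |      F       | F
T | T | T | F ||     F     |         F         |    T     |          T           |     T     |    T     |      F       | F
T | T | T | T ||     T     |         T         |    T     |          T           |     T     |    T     |      F       | F
Every row is F, so the formula is a contradiction.

contradiction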